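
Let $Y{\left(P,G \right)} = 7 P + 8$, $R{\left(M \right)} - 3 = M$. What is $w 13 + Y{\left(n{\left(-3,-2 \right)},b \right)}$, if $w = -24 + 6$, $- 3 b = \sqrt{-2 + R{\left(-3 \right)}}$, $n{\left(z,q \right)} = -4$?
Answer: $-254$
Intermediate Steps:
$R{\left(M \right)} = 3 + M$
$b = - \frac{i \sqrt{2}}{3}$ ($b = - \frac{\sqrt{-2 + \left(3 - 3\right)}}{3} = - \frac{\sqrt{-2 + 0}}{3} = - \frac{\sqrt{-2}}{3} = - \frac{i \sqrt{2}}{3} \approx - 0.4714 i$)
$Y{\left(P,G \right)} = 8 + 7 P$
$w = -18$
$w 13 + Y{\left(n{\left(-3,-2 \right)},b \right)} = \left(-18\right) 13 + \left(8 + 7 \left(-4\right)\right) = -234 + \left(8 - 28\right) = -234 - 20 = -254$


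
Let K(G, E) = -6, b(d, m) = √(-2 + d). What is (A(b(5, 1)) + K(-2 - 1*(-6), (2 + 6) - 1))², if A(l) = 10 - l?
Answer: (4 - √3)² ≈ 5.1436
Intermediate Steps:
(A(b(5, 1)) + K(-2 - 1*(-6), (2 + 6) - 1))² = ((10 - √(-2 + 5)) - 6)² = ((10 - √3) - 6)² = (4 - √3)²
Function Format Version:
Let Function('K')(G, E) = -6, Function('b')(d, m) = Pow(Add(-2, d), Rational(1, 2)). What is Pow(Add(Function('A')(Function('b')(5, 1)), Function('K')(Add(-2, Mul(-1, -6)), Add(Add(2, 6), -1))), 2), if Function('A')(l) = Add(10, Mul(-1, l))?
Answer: Pow(Add(4, Mul(-1, Pow(3, Rational(1, 2)))), 2) ≈ 5.1436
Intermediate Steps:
Pow(Add(Function('A')(Function('b')(5, 1)), Function('K')(Add(-2, Mul(-1, -6)), Add(Add(2, 6), -1))), 2) = Pow(Add(Add(10, Mul(-1, Pow(Add(-2, 5), Rational(1, 2)))), -6), 2) = Pow(Add(Add(10, Mul(-1, Pow(3, Rational(1, 2)))), -6), 2) = Pow(Add(4, Mul(-1, Pow(3, Rational(1, 2)))), 2)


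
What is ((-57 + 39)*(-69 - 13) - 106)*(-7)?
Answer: -9590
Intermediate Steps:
((-57 + 39)*(-69 - 13) - 106)*(-7) = (-18*(-82) - 106)*(-7) = (1476 - 106)*(-7) = 1370*(-7) = -9590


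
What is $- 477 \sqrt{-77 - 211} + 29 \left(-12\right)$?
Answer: $-348 - 5724 i \sqrt{2} \approx -348.0 - 8095.0 i$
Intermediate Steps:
$- 477 \sqrt{-77 - 211} + 29 \left(-12\right) = - 477 \sqrt{-288} - 348 = - 477 \cdot 12 i \sqrt{2} - 348 = - 5724 i \sqrt{2} - 348 = -348 - 5724 i \sqrt{2}$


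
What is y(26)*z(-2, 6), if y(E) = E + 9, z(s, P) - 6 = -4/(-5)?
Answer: 238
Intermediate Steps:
z(s, P) = 34/5 (z(s, P) = 6 - 4/(-5) = 6 - 4*(-1/5) = 6 + 4/5 = 34/5)
y(E) = 9 + E
y(26)*z(-2, 6) = (9 + 26)*(34/5) = 35*(34/5) = 238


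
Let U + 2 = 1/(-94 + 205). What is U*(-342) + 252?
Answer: 34518/37 ≈ 932.92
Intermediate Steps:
U = -221/111 (U = -2 + 1/(-94 + 205) = -2 + 1/111 = -221/111 ≈ -1.9910)
U*(-342) + 252 = -221/111*(-342) + 252 = 25194/37 + 252 = 34518/37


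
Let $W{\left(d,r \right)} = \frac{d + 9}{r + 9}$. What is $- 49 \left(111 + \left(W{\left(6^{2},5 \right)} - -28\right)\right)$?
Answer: $- \frac{13937}{2} \approx -6968.5$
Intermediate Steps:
$W{\left(d,r \right)} = \frac{9 + d}{9 + r}$
$- 49 \left(111 + \left(W{\left(6^{2},5 \right)} - -28\right)\right) = - 49 \left(111 + \left(\frac{9 + 6^{2}}{9 + 5} - -28\right)\right) = - 49 \left(111 + \left(\frac{9 + 36}{14} + 28\right)\right) = - 49 \left(111 + \left(\frac{1}{14} \cdot 45 + 28\right)\right) = - 49 \left(111 + \left(\frac{45}{14} + 28\right)\right) = - 49 \left(111 + \frac{437}{14}\right) = \left(-49\right) \frac{1991}{14} = - \frac{13937}{2}$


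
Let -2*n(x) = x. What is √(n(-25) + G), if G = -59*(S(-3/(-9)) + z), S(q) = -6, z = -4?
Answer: √2410/2 ≈ 24.546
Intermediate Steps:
n(x) = -x/2
G = 590 (G = -59*(-6 - 4) = -59*(-10) = 590)
√(n(-25) + G) = √(-½*(-25) + 590) = √(25/2 + 590) = √(1205/2) = √2410/2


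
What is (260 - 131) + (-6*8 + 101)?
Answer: 182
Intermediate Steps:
(260 - 131) + (-6*8 + 101) = 129 + (-48 + 101) = 129 + 53 = 182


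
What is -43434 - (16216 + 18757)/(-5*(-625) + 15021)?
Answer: -788188337/18146 ≈ -43436.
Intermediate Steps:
-43434 - (16216 + 18757)/(-5*(-625) + 15021) = -43434 - 34973/(3125 + 15021) = -43434 - 34973/18146 = -788188337/18146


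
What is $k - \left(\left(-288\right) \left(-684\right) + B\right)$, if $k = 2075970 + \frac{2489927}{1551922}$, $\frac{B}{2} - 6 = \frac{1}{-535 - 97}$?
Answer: $\frac{460729764463443}{245203676} \approx 1.879 \cdot 10^{6}$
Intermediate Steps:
$B = \frac{3791}{316}$ ($B = 12 + \frac{2}{-535 - 97} = 12 + \frac{2}{-632} = 12 + 2 \left(- \frac{1}{632}\right) = 12 - \frac{1}{316} = \frac{3791}{316} \approx 11.997$)
$k = \frac{3221746004267}{1551922}$ ($k = 2075970 + 2489927 \cdot \frac{1}{1551922} = 2075970 + \frac{2489927}{1551922} = \frac{3221746004267}{1551922} \approx 2.076 \cdot 10^{6}$)
$k - \left(\left(-288\right) \left(-684\right) + B\right) = \frac{3221746004267}{1551922} - \left(\left(-288\right) \left(-684\right) + \frac{3791}{316}\right) = \frac{3221746004267}{1551922} - \left(196992 + \frac{3791}{316}\right) = \frac{3221746004267}{1551922} - \frac{62253263}{316} = \frac{460729764463443}{245203676}$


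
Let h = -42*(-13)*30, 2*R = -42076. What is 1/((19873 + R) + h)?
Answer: 1/15215 ≈ 6.5725e-5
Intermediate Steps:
R = -21038 (R = (1/2)*(-42076) = -21038)
h = 16380 (h = 546*30 = 16380)
1/((19873 + R) + h) = 1/((19873 - 21038) + 16380) = 1/(-1165 + 16380) = 1/15215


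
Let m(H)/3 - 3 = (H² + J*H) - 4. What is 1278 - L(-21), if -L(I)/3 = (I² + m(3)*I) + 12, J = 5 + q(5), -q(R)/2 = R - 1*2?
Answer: 1692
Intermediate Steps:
q(R) = 4 - 2*R (q(R) = -2*(R - 1*2) = -2*(R - 2) = -2*(-2 + R) = 4 - 2*R)
J = -1 (J = 5 + (4 - 2*5) = 5 + (4 - 10) = 5 - 6 = -1)
m(H) = -3 - 3*H + 3*H² (m(H) = 9 + 3*((H² - H) - 4) = 9 + 3*(-4 + H² - H) = 9 + (-12 - 3*H + 3*H²) = -3 - 3*H + 3*H²)
L(I) = -36 - 45*I - 3*I² (L(I) = -3*((I² + (-3 - 3*3 + 3*3²)*I) + 12) = -3*((I² + (-3 - 9 + 3*9)*I) + 12) = -3*((I² + (-3 - 9 + 27)*I) + 12) = -3*((I² + 15*I) + 12) = -3*(12 + I² + 15*I) = -36 - 45*I - 3*I²)
1278 - L(-21) = 1278 - (-36 - 45*(-21) - 3*(-21)²) = 1278 - (-36 + 945 - 3*441) = 1278 - (-36 + 945 - 1323) = 1278 - 1*(-414) = 1278 + 414 = 1692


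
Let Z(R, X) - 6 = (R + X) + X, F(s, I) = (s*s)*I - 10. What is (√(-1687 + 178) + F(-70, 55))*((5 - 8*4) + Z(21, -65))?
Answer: -35033700 - 130*I*√1509 ≈ -3.5034e+7 - 5050.0*I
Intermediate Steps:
F(s, I) = -10 + I*s² (F(s, I) = s²*I - 10 = I*s² - 10 = -10 + I*s²)
Z(R, X) = 6 + R + 2*X (Z(R, X) = 6 + ((R + X) + X) = 6 + (R + 2*X) = 6 + R + 2*X)
(√(-1687 + 178) + F(-70, 55))*((5 - 8*4) + Z(21, -65)) = (√(-1687 + 178) + (-10 + 55*(-70)²))*((5 - 8*4) + (6 + 21 + 2*(-65))) = (√(-1509) + (-10 + 55*4900))*((5 - 32) + (6 + 21 - 130)) = (I*√1509 + (-10 + 269500))*(-27 - 103) = (I*√1509 + 269490)*(-130) = (269490 + I*√1509)*(-130) = -35033700 - 130*I*√1509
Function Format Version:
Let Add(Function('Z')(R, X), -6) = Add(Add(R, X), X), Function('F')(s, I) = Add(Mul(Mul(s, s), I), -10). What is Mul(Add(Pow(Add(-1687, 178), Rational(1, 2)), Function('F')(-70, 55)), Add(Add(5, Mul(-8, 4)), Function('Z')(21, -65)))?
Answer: Add(-35033700, Mul(-130, I, Pow(1509, Rational(1, 2)))) ≈ Add(-3.5034e+7, Mul(-5050.0, I))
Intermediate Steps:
Function('F')(s, I) = Add(-10, Mul(I, Pow(s, 2))) (Function('F')(s, I) = Add(Mul(Pow(s, 2), I), -10) = Add(Mul(I, Pow(s, 2)), -10) = Add(-10, Mul(I, Pow(s, 2))))
Function('Z')(R, X) = Add(6, R, Mul(2, X)) (Function('Z')(R, X) = Add(6, Add(Add(R, X), X)) = Add(6, Add(R, Mul(2, X))) = Add(6, R, Mul(2, X)))
Mul(Add(Pow(Add(-1687, 178), Rational(1, 2)), Function('F')(-70, 55)), Add(Add(5, Mul(-8, 4)), Function('Z')(21, -65))) = Mul(Add(Pow(Add(-1687, 178), Rational(1, 2)), Add(-10, Mul(55, Pow(-70, 2)))), Add(Add(5, Mul(-8, 4)), Add(6, 21, Mul(2, -65)))) = Mul(Add(Pow(-1509, Rational(1, 2)), Add(-10, Mul(55, 4900))), Add(Add(5, -32), Add(6, 21, -130))) = Mul(Add(Mul(I, Pow(1509, Rational(1, 2))), Add(-10, 269500)), Add(-27, -103)) = Mul(Add(Mul(I, Pow(1509, Rational(1, 2))), 269490), -130) = Mul(Add(269490, Mul(I, Pow(1509, Rational(1, 2)))), -130) = Add(-35033700, Mul(-130, I, Pow(1509, Rational(1, 2))))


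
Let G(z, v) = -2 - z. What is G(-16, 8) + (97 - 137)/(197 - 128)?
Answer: 926/69 ≈ 13.420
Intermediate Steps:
G(-16, 8) + (97 - 137)/(197 - 128) = (-2 - 1*(-16)) + (97 - 137)/(197 - 128) = (-2 + 16) - 40/69 = 14 - 40*1/69 = 14 - 40/69 = 926/69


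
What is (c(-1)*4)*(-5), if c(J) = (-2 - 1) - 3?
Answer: 120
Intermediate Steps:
c(J) = -6 (c(J) = -3 - 3 = -6)
(c(-1)*4)*(-5) = -6*4*(-5) = -24*(-5) = 120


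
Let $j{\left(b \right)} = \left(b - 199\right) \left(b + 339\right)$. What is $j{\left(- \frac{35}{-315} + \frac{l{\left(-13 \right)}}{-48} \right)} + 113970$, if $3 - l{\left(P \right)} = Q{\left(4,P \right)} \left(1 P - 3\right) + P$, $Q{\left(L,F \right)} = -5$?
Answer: $\frac{3783778}{81} \approx 46713.0$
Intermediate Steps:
$l{\left(P \right)} = -12 + 4 P$ ($l{\left(P \right)} = 3 - \left(- 5 \left(1 P - 3\right) + P\right) = 3 - \left(- 5 \left(P - 3\right) + P\right) = 3 - \left(- 5 \left(-3 + P\right) + P\right) = 3 - \left(\left(15 - 5 P\right) + P\right) = 3 - \left(15 - 4 P\right) = 3 + \left(-15 + 4 P\right) = -12 + 4 P$)
$j{\left(b \right)} = \left(-199 + b\right) \left(339 + b\right)$
$j{\left(- \frac{35}{-315} + \frac{l{\left(-13 \right)}}{-48} \right)} + 113970 = \left(-67461 + \left(- \frac{35}{-315} + \frac{-12 + 4 \left(-13\right)}{-48}\right)^{2} + 140 \left(- \frac{35}{-315} + \frac{-12 + 4 \left(-13\right)}{-48}\right)\right) + 113970 = \left(-67461 + \left(\left(-35\right) \left(- \frac{1}{315}\right) + \left(-12 - 52\right) \left(- \frac{1}{48}\right)\right)^{2} + 140 \left(\left(-35\right) \left(- \frac{1}{315}\right) + \left(-12 - 52\right) \left(- \frac{1}{48}\right)\right)\right) + 113970 = \left(-67461 + \left(\frac{1}{9} - - \frac{4}{3}\right)^{2} + 140 \left(\frac{1}{9} - - \frac{4}{3}\right)\right) + 113970 = \left(-67461 + \left(\frac{1}{9} + \frac{4}{3}\right)^{2} + 140 \left(\frac{1}{9} + \frac{4}{3}\right)\right) + 113970 = \left(-67461 + \left(\frac{13}{9}\right)^{2} + 140 \cdot \frac{13}{9}\right) + 113970 = \left(-67461 + \frac{169}{81} + \frac{1820}{9}\right) + 113970 = - \frac{5447792}{81} + 113970 = \frac{3783778}{81}$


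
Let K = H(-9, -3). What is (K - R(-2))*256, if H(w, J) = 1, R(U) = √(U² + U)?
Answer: 256 - 256*√2 ≈ -106.04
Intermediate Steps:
R(U) = √(U + U²)
K = 1
(K - R(-2))*256 = (1 - √(-2*(1 - 2)))*256 = (1 - √(-2*(-1)))*256 = (1 - √2)*256 = 256 - 256*√2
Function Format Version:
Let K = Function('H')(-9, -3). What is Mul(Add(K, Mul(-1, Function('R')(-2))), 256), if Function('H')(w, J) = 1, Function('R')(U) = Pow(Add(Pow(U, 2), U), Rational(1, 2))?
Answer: Add(256, Mul(-256, Pow(2, Rational(1, 2)))) ≈ -106.04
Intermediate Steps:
Function('R')(U) = Pow(Add(U, Pow(U, 2)), Rational(1, 2))
K = 1
Mul(Add(K, Mul(-1, Function('R')(-2))), 256) = Mul(Add(1, Mul(-1, Pow(Mul(-2, Add(1, -2)), Rational(1, 2)))), 256) = Mul(Add(1, Mul(-1, Pow(Mul(-2, -1), Rational(1, 2)))), 256) = Mul(Add(1, Mul(-1, Pow(2, Rational(1, 2)))), 256) = Add(256, Mul(-256, Pow(2, Rational(1, 2))))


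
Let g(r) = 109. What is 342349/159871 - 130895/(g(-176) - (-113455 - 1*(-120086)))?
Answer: 23159114723/1042678662 ≈ 22.211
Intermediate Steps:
342349/159871 - 130895/(g(-176) - (-113455 - 1*(-120086))) = 342349/159871 - 130895/(109 - (-113455 - 1*(-120086))) = 342349*(1/159871) - 130895/(109 - (-113455 + 120086)) = 342349/159871 - 130895/(109 - 1*6631) = 342349/159871 - 130895/(109 - 6631) = 342349/159871 - 130895/(-6522) = 342349/159871 - 130895*(-1/6522) = 342349/159871 + 130895/6522 = 23159114723/1042678662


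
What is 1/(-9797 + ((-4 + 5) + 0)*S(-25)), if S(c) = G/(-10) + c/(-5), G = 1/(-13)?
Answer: -130/1272959 ≈ -0.00010212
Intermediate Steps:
G = -1/13 (G = 1*(-1/13) = -1/13 ≈ -0.076923)
S(c) = 1/130 - c/5 (S(c) = -1/13/(-10) + c/(-5) = -1/13*(-1/10) + c*(-1/5) = 1/130 - c/5)
1/(-9797 + ((-4 + 5) + 0)*S(-25)) = 1/(-9797 + ((-4 + 5) + 0)*(1/130 - 1/5*(-25))) = 1/(-9797 + (1 + 0)*(1/130 + 5)) = 1/(-9797 + 1*(651/130)) = 1/(-9797 + 651/130) = 1/(-1272959/130) = -130/1272959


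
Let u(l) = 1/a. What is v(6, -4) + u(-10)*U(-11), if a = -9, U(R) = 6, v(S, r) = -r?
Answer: 10/3 ≈ 3.3333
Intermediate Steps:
u(l) = -⅑ (u(l) = 1/(-9) = -⅑)
v(6, -4) + u(-10)*U(-11) = -1*(-4) - ⅑*6 = 4 - ⅔ = 10/3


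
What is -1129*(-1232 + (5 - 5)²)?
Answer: 1390928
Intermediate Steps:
-1129*(-1232 + (5 - 5)²) = -1129*(-1232 + 0²) = -1129*(-1232 + 0) = -1129*(-1232) = 1390928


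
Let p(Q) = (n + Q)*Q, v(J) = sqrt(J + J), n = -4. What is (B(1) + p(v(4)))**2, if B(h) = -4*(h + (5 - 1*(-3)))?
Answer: 912 + 448*sqrt(2) ≈ 1545.6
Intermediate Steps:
B(h) = -32 - 4*h (B(h) = -4*(h + (5 + 3)) = -4*(h + 8) = -4*(8 + h) = -32 - 4*h)
v(J) = sqrt(2)*sqrt(J) (v(J) = sqrt(2*J) = sqrt(2)*sqrt(J))
p(Q) = Q*(-4 + Q) (p(Q) = (-4 + Q)*Q = Q*(-4 + Q))
(B(1) + p(v(4)))**2 = ((-32 - 4*1) + (sqrt(2)*sqrt(4))*(-4 + sqrt(2)*sqrt(4)))**2 = ((-32 - 4) + (sqrt(2)*2)*(-4 + sqrt(2)*2))**2 = (-36 + (2*sqrt(2))*(-4 + 2*sqrt(2)))**2 = (-36 + 2*sqrt(2)*(-4 + 2*sqrt(2)))**2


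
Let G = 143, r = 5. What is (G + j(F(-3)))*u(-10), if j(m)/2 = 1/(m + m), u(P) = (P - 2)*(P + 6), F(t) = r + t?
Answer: 6888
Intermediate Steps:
F(t) = 5 + t
u(P) = (-2 + P)*(6 + P)
j(m) = 1/m (j(m) = 2/(m + m) = 2/((2*m)) = 2*(1/(2*m)) = 1/m)
(G + j(F(-3)))*u(-10) = (143 + 1/(5 - 3))*(-12 + (-10)² + 4*(-10)) = (143 + 1/2)*(-12 + 100 - 40) = (143 + ½)*48 = (287/2)*48 = 6888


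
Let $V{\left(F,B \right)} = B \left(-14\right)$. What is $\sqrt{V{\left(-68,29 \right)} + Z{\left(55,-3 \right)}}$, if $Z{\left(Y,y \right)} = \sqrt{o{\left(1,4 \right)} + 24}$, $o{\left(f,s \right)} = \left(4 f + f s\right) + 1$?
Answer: $\sqrt{-406 + \sqrt{33}} \approx 20.006 i$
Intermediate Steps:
$o{\left(f,s \right)} = 1 + 4 f + f s$
$V{\left(F,B \right)} = - 14 B$
$Z{\left(Y,y \right)} = \sqrt{33}$ ($Z{\left(Y,y \right)} = \sqrt{\left(1 + 4 \cdot 1 + 1 \cdot 4\right) + 24} = \sqrt{\left(1 + 4 + 4\right) + 24} = \sqrt{9 + 24} = \sqrt{33}$)
$\sqrt{V{\left(-68,29 \right)} + Z{\left(55,-3 \right)}} = \sqrt{\left(-14\right) 29 + \sqrt{33}} = \sqrt{-406 + \sqrt{33}}$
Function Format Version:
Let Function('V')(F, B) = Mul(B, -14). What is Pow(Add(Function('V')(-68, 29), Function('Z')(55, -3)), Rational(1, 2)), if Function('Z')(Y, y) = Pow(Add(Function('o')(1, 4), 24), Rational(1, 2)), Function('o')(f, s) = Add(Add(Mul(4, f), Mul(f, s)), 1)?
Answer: Pow(Add(-406, Pow(33, Rational(1, 2))), Rational(1, 2)) ≈ Mul(20.006, I)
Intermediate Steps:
Function('o')(f, s) = Add(1, Mul(4, f), Mul(f, s))
Function('V')(F, B) = Mul(-14, B)
Function('Z')(Y, y) = Pow(33, Rational(1, 2)) (Function('Z')(Y, y) = Pow(Add(Add(1, Mul(4, 1), Mul(1, 4)), 24), Rational(1, 2)) = Pow(Add(Add(1, 4, 4), 24), Rational(1, 2)) = Pow(Add(9, 24), Rational(1, 2)) = Pow(33, Rational(1, 2)))
Pow(Add(Function('V')(-68, 29), Function('Z')(55, -3)), Rational(1, 2)) = Pow(Add(Mul(-14, 29), Pow(33, Rational(1, 2))), Rational(1, 2)) = Pow(Add(-406, Pow(33, Rational(1, 2))), Rational(1, 2))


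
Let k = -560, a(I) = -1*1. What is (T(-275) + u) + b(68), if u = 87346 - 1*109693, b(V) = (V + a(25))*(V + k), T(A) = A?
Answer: -55586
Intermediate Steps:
a(I) = -1
b(V) = (-1 + V)*(-560 + V) (b(V) = (V - 1)*(V - 560) = (-1 + V)*(-560 + V))
u = -22347 (u = 87346 - 109693 = -22347)
(T(-275) + u) + b(68) = (-275 - 22347) + (560 + 68² - 561*68) = -22622 + (560 + 4624 - 38148) = -22622 - 32964 = -55586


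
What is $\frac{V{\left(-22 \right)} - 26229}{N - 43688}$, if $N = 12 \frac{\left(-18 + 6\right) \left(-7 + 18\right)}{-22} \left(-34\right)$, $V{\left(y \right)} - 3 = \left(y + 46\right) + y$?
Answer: $\frac{3278}{5767} \approx 0.56841$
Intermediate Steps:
$V{\left(y \right)} = 49 + 2 y$ ($V{\left(y \right)} = 3 + \left(\left(y + 46\right) + y\right) = 3 + \left(\left(46 + y\right) + y\right) = 3 + \left(46 + 2 y\right) = 49 + 2 y$)
$N = -2448$ ($N = 12 \left(-12\right) 11 \left(- \frac{1}{22}\right) \left(-34\right) = 12 \left(\left(-132\right) \left(- \frac{1}{22}\right)\right) \left(-34\right) = 12 \cdot 6 \left(-34\right) = 72 \left(-34\right) = -2448$)
$\frac{V{\left(-22 \right)} - 26229}{N - 43688} = \frac{\left(49 + 2 \left(-22\right)\right) - 26229}{-2448 - 43688} = \frac{\left(49 - 44\right) - 26229}{-46136} = \left(5 - 26229\right) \left(- \frac{1}{46136}\right) = \left(-26224\right) \left(- \frac{1}{46136}\right) = \frac{3278}{5767}$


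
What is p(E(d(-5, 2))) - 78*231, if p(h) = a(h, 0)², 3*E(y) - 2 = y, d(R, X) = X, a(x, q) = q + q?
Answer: -18018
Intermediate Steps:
a(x, q) = 2*q
E(y) = ⅔ + y/3
p(h) = 0 (p(h) = (2*0)² = 0² = 0)
p(E(d(-5, 2))) - 78*231 = 0 - 78*231 = 0 - 18018 = -18018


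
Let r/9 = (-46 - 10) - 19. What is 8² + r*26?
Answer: -17486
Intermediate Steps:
r = -675 (r = 9*((-46 - 10) - 19) = 9*(-56 - 19) = 9*(-75) = -675)
8² + r*26 = 8² - 675*26 = 64 - 17550 = -17486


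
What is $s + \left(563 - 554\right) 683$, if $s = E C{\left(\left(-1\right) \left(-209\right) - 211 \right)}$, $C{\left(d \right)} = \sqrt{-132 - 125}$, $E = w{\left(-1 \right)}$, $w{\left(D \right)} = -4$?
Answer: $6147 - 4 i \sqrt{257} \approx 6147.0 - 64.125 i$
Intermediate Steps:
$E = -4$
$C{\left(d \right)} = i \sqrt{257}$ ($C{\left(d \right)} = \sqrt{-257} = i \sqrt{257}$)
$s = - 4 i \sqrt{257} \approx - 64.125 i$
$s + \left(563 - 554\right) 683 = - 4 i \sqrt{257} + \left(563 - 554\right) 683 = - 4 i \sqrt{257} + 9 \cdot 683 = - 4 i \sqrt{257} + 6147 = 6147 - 4 i \sqrt{257}$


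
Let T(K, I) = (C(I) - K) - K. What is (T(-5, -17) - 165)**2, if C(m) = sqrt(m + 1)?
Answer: 24009 - 1240*I ≈ 24009.0 - 1240.0*I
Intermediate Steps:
C(m) = sqrt(1 + m)
T(K, I) = sqrt(1 + I) - 2*K (T(K, I) = (sqrt(1 + I) - K) - K = sqrt(1 + I) - 2*K)
(T(-5, -17) - 165)**2 = ((sqrt(1 - 17) - 2*(-5)) - 165)**2 = ((sqrt(-16) + 10) - 165)**2 = ((4*I + 10) - 165)**2 = ((10 + 4*I) - 165)**2 = (-155 + 4*I)**2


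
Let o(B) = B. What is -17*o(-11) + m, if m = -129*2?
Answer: -71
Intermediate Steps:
m = -258
-17*o(-11) + m = -17*(-11) - 258 = 187 - 258 = -71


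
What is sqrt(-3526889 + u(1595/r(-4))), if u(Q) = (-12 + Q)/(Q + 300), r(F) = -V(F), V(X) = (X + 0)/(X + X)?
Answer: 2*I*sqrt(6370441255)/85 ≈ 1878.0*I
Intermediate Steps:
V(X) = 1/2 (V(X) = X/((2*X)) = X*(1/(2*X)) = 1/2)
r(F) = -1/2 (r(F) = -1*1/2 = -1/2)
u(Q) = (-12 + Q)/(300 + Q)
sqrt(-3526889 + u(1595/r(-4))) = sqrt(-3526889 + (-12 + 1595/(-1/2))/(300 + 1595/(-1/2))) = sqrt(-3526889 + (-12 + 1595*(-2))/(300 + 1595*(-2))) = sqrt(-3526889 + (-12 - 3190)/(300 - 3190)) = sqrt(-3526889 - 3202/(-2890)) = sqrt(-3526889 - 1/2890*(-3202)) = sqrt(-3526889 + 1601/1445) = sqrt(-5096353004/1445) = 2*I*sqrt(6370441255)/85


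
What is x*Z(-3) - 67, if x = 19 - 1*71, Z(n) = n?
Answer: 89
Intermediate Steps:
x = -52 (x = 19 - 71 = -52)
x*Z(-3) - 67 = -52*(-3) - 67 = 156 - 67 = 89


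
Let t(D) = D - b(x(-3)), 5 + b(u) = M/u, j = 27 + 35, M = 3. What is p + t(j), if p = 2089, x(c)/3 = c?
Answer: 6469/3 ≈ 2156.3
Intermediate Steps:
x(c) = 3*c
j = 62
b(u) = -5 + 3/u
t(D) = 16/3 + D (t(D) = D - (-5 + 3/((3*(-3)))) = D - (-5 + 3/(-9)) = D - (-5 + 3*(-1/9)) = D - (-5 - 1/3) = D - 1*(-16/3) = D + 16/3 = 16/3 + D)
p + t(j) = 2089 + (16/3 + 62) = 2089 + 202/3 = 6469/3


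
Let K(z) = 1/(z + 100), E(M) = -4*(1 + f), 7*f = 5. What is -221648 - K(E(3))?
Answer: -144514503/652 ≈ -2.2165e+5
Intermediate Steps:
f = 5/7 (f = (1/7)*5 = 5/7 ≈ 0.71429)
E(M) = -48/7 (E(M) = -4*(1 + 5/7) = -4*12/7 = -48/7)
K(z) = 1/(100 + z)
-221648 - K(E(3)) = -221648 - 1/(100 - 48/7) = -221648 - 1/652/7 = -221648 - 1*7/652 = -221648 - 7/652 = -144514503/652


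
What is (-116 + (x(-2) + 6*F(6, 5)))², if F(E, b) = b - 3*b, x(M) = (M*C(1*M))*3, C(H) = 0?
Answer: 30976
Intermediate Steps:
x(M) = 0 (x(M) = (M*0)*3 = 0*3 = 0)
F(E, b) = -2*b (F(E, b) = b - 3*b = -2*b)
(-116 + (x(-2) + 6*F(6, 5)))² = (-116 + (0 + 6*(-2*5)))² = (-116 + (0 + 6*(-10)))² = (-116 + (0 - 60))² = (-116 - 60)² = (-176)² = 30976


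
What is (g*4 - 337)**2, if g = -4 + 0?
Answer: 124609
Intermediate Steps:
g = -4
(g*4 - 337)**2 = (-4*4 - 337)**2 = (-16 - 337)**2 = (-353)**2 = 124609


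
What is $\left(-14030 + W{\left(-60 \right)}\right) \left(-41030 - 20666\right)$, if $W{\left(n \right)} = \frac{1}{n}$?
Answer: $\frac{12983938624}{15} \approx 8.656 \cdot 10^{8}$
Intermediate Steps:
$\left(-14030 + W{\left(-60 \right)}\right) \left(-41030 - 20666\right) = \left(-14030 + \frac{1}{-60}\right) \left(-41030 - 20666\right) = \left(-14030 - \frac{1}{60}\right) \left(-61696\right) = \left(- \frac{841801}{60}\right) \left(-61696\right) = \frac{12983938624}{15}$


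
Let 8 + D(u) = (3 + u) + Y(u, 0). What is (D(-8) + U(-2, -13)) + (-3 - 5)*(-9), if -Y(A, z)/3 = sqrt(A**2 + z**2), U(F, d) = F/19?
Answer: 663/19 ≈ 34.895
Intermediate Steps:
U(F, d) = F/19 (U(F, d) = F*(1/19) = F/19)
Y(A, z) = -3*sqrt(A**2 + z**2)
D(u) = -5 + u - 3*sqrt(u**2) (D(u) = -8 + ((3 + u) - 3*sqrt(u**2 + 0**2)) = -8 + ((3 + u) - 3*sqrt(u**2 + 0)) = -8 + ((3 + u) - 3*sqrt(u**2)) = -8 + (3 + u - 3*sqrt(u**2)) = -5 + u - 3*sqrt(u**2))
(D(-8) + U(-2, -13)) + (-3 - 5)*(-9) = ((-5 - 8 - 3*sqrt((-8)**2)) + (1/19)*(-2)) + (-3 - 5)*(-9) = ((-5 - 8 - 3*sqrt(64)) - 2/19) - 8*(-9) = ((-5 - 8 - 3*8) - 2/19) + 72 = ((-5 - 8 - 24) - 2/19) + 72 = (-37 - 2/19) + 72 = -705/19 + 72 = 663/19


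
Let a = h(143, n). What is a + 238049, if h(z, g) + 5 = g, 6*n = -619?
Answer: 1427645/6 ≈ 2.3794e+5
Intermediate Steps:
n = -619/6 (n = (1/6)*(-619) = -619/6 ≈ -103.17)
h(z, g) = -5 + g
a = -649/6 (a = -5 - 619/6 = -649/6 ≈ -108.17)
a + 238049 = -649/6 + 238049 = 1427645/6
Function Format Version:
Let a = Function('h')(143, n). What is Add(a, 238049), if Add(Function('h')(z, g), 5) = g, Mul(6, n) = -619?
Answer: Rational(1427645, 6) ≈ 2.3794e+5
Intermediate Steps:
n = Rational(-619, 6) (n = Mul(Rational(1, 6), -619) = Rational(-619, 6) ≈ -103.17)
Function('h')(z, g) = Add(-5, g)
a = Rational(-649, 6) (a = Add(-5, Rational(-619, 6)) = Rational(-649, 6) ≈ -108.17)
Add(a, 238049) = Add(Rational(-649, 6), 238049) = Rational(1427645, 6)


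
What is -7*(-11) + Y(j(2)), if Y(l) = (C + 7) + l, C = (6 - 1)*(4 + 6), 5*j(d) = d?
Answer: 672/5 ≈ 134.40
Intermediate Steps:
j(d) = d/5
C = 50 (C = 5*10 = 50)
Y(l) = 57 + l (Y(l) = (50 + 7) + l = 57 + l)
-7*(-11) + Y(j(2)) = -7*(-11) + (57 + (⅕)*2) = 77 + (57 + ⅖) = 77 + 287/5 = 672/5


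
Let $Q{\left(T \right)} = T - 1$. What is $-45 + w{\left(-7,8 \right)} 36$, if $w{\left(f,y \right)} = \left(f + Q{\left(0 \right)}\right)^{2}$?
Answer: $2259$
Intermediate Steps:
$Q{\left(T \right)} = -1 + T$ ($Q{\left(T \right)} = T - 1 = -1 + T$)
$w{\left(f,y \right)} = \left(-1 + f\right)^{2}$ ($w{\left(f,y \right)} = \left(f + \left(-1 + 0\right)\right)^{2} = \left(f - 1\right)^{2} = \left(-1 + f\right)^{2}$)
$-45 + w{\left(-7,8 \right)} 36 = -45 + \left(-1 - 7\right)^{2} \cdot 36 = -45 + \left(-8\right)^{2} \cdot 36 = -45 + 64 \cdot 36 = -45 + 2304 = 2259$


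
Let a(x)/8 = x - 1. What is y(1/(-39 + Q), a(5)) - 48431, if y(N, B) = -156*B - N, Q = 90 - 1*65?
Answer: -747921/14 ≈ -53423.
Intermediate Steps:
Q = 25 (Q = 90 - 65 = 25)
a(x) = -8 + 8*x (a(x) = 8*(x - 1) = 8*(-1 + x) = -8 + 8*x)
y(N, B) = -N - 156*B
y(1/(-39 + Q), a(5)) - 48431 = (-1/(-39 + 25) - 156*(-8 + 8*5)) - 48431 = (-1/(-14) - 156*(-8 + 40)) - 48431 = (-1*(-1/14) - 156*32) - 48431 = (1/14 - 4992) - 48431 = -69887/14 - 48431 = -747921/14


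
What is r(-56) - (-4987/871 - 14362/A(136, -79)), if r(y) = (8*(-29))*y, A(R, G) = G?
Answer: 881851199/68809 ≈ 12816.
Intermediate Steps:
r(y) = -232*y
r(-56) - (-4987/871 - 14362/A(136, -79)) = -232*(-56) - (-4987/871 - 14362/(-79)) = 12992 - (-4987*1/871 - 14362*(-1/79)) = 12992 - (-4987/871 + 14362/79) = 12992 - 1*12115329/68809 = 12992 - 12115329/68809 = 881851199/68809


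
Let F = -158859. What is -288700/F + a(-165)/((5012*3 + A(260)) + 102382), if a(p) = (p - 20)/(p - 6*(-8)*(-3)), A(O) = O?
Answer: 1166431524035/641834522802 ≈ 1.8173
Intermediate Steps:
a(p) = (-20 + p)/(-144 + p) (a(p) = (-20 + p)/(p + 48*(-3)) = (-20 + p)/(p - 144) = (-20 + p)/(-144 + p))
-288700/F + a(-165)/((5012*3 + A(260)) + 102382) = -288700/(-158859) + ((-20 - 165)/(-144 - 165))/((5012*3 + 260) + 102382) = -288700*(-1/158859) + (-185/(-309))/((15036 + 260) + 102382) = 288700/158859 + (-1/309*(-185))/(15296 + 102382) = 288700/158859 + (185/309)/117678 = 288700/158859 + (185/309)*(1/117678) = 288700/158859 + 185/36362502 = 1166431524035/641834522802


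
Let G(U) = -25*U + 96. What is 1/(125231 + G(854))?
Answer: 1/103977 ≈ 9.6175e-6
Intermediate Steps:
G(U) = 96 - 25*U
1/(125231 + G(854)) = 1/(125231 + (96 - 25*854)) = 1/(125231 + (96 - 21350)) = 1/(125231 - 21254) = 1/103977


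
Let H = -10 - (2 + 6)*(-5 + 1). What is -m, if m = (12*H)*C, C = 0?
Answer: 0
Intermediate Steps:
H = 22 (H = -10 - 8*(-4) = -10 - 1*(-32) = -10 + 32 = 22)
m = 0 (m = (12*22)*0 = 264*0 = 0)
-m = -1*0 = 0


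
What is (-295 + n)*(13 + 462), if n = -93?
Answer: -184300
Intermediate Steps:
(-295 + n)*(13 + 462) = (-295 - 93)*(13 + 462) = -388*475 = -184300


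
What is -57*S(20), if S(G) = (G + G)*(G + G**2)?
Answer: -957600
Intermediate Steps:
S(G) = 2*G*(G + G**2) (S(G) = (2*G)*(G + G**2) = 2*G*(G + G**2))
-57*S(20) = -114*20**2*(1 + 20) = -114*400*21 = -57*16800 = -957600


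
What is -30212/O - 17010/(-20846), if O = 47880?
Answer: 471019/2546190 ≈ 0.18499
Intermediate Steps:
-30212/O - 17010/(-20846) = -30212/47880 - 17010/(-20846) = -30212*1/47880 - 17010*(-1/20846) = -1079/1710 + 1215/1489 = 471019/2546190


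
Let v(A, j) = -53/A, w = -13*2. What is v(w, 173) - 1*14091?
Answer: -366313/26 ≈ -14089.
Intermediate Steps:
w = -26
v(w, 173) - 1*14091 = -53/(-26) - 1*14091 = -53*(-1/26) - 14091 = 53/26 - 14091 = -366313/26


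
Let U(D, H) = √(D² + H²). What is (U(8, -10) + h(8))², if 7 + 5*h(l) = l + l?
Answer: 4181/25 + 36*√41/5 ≈ 213.34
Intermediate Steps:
h(l) = -7/5 + 2*l/5 (h(l) = -7/5 + (l + l)/5 = -7/5 + (2*l)/5 = -7/5 + 2*l/5)
(U(8, -10) + h(8))² = (√(8² + (-10)²) + (-7/5 + (⅖)*8))² = (√(64 + 100) + (-7/5 + 16/5))² = (√164 + 9/5)² = (2*√41 + 9/5)² = (9/5 + 2*√41)²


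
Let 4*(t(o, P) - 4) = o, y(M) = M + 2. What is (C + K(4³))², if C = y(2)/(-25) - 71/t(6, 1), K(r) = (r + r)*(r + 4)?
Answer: 5712128680036/75625 ≈ 7.5532e+7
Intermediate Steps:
y(M) = 2 + M
K(r) = 2*r*(4 + r) (K(r) = (2*r)*(4 + r) = 2*r*(4 + r))
t(o, P) = 4 + o/4
C = -3594/275 (C = (2 + 2)/(-25) - 71/(4 + (¼)*6) = 4*(-1/25) - 71/(4 + 3/2) = -4/25 - 71/11/2 = -4/25 - 71*2/11 = -4/25 - 142/11 = -3594/275 ≈ -13.069)
(C + K(4³))² = (-3594/275 + 2*4³*(4 + 4³))² = (-3594/275 + 2*64*(4 + 64))² = (-3594/275 + 2*64*68)² = (-3594/275 + 8704)² = (2390006/275)² = 5712128680036/75625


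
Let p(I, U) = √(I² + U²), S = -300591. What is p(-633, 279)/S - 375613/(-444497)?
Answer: 375613/444497 - √53170/100197 ≈ 0.84273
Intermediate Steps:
p(-633, 279)/S - 375613/(-444497) = √((-633)² + 279²)/(-300591) - 375613/(-444497) = √(400689 + 77841)*(-1/300591) - 375613*(-1/444497) = √478530*(-1/300591) + 375613/444497 = (3*√53170)*(-1/300591) + 375613/444497 = -√53170/100197 + 375613/444497 = 375613/444497 - √53170/100197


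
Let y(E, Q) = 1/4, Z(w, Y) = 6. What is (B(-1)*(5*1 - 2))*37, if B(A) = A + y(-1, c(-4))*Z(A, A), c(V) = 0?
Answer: 111/2 ≈ 55.500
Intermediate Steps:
y(E, Q) = ¼
B(A) = 3/2 + A (B(A) = A + (¼)*6 = A + 3/2 = 3/2 + A)
(B(-1)*(5*1 - 2))*37 = ((3/2 - 1)*(5*1 - 2))*37 = ((5 - 2)/2)*37 = ((½)*3)*37 = (3/2)*37 = 111/2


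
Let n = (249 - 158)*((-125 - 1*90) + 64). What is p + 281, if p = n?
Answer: -13460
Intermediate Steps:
n = -13741 (n = 91*((-125 - 90) + 64) = 91*(-215 + 64) = 91*(-151) = -13741)
p = -13741
p + 281 = -13741 + 281 = -13460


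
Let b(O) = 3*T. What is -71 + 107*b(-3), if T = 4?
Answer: 1213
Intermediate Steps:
b(O) = 12 (b(O) = 3*4 = 12)
-71 + 107*b(-3) = -71 + 107*12 = -71 + 1284 = 1213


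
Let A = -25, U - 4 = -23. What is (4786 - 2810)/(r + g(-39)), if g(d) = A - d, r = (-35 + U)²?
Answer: 988/1465 ≈ 0.67440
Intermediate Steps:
U = -19 (U = 4 - 23 = -19)
r = 2916 (r = (-35 - 19)² = (-54)² = 2916)
g(d) = -25 - d
(4786 - 2810)/(r + g(-39)) = (4786 - 2810)/(2916 + (-25 - 1*(-39))) = 1976/(2916 + (-25 + 39)) = 1976/(2916 + 14) = 1976/2930 = 1976*(1/2930) = 988/1465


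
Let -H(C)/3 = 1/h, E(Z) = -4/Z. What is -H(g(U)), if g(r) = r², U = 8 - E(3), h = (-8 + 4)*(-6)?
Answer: ⅛ ≈ 0.12500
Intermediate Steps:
h = 24 (h = -4*(-6) = 24)
U = 28/3 (U = 8 - (-4)/3 = 8 - 1*(-4/3) = 8 + 4/3 = 28/3 ≈ 9.3333)
H(C) = -⅛ (H(C) = -3/24 = -3*1/24 = -⅛)
-H(g(U)) = -1*(-⅛) = ⅛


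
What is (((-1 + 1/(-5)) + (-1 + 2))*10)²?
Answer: 4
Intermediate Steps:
(((-1 + 1/(-5)) + (-1 + 2))*10)² = (((-1 - ⅕) + 1)*10)² = ((-6/5 + 1)*10)² = (-⅕*10)² = (-2)² = 4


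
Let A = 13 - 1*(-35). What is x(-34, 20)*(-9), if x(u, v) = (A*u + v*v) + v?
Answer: 10908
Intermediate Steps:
A = 48 (A = 13 + 35 = 48)
x(u, v) = v + v² + 48*u (x(u, v) = (48*u + v*v) + v = (48*u + v²) + v = (v² + 48*u) + v = v + v² + 48*u)
x(-34, 20)*(-9) = (20 + 20² + 48*(-34))*(-9) = (20 + 400 - 1632)*(-9) = -1212*(-9) = 10908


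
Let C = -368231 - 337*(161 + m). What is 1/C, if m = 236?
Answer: -1/502020 ≈ -1.9920e-6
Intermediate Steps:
C = -502020 (C = -368231 - 337*(161 + 236) = -368231 - 337*397 = -368231 - 133789 = -502020)
1/C = 1/(-502020) = -1/502020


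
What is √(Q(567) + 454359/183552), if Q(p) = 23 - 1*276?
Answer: I*√3663415661/3824 ≈ 15.828*I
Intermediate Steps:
Q(p) = -253 (Q(p) = 23 - 276 = -253)
√(Q(567) + 454359/183552) = √(-253 + 454359/183552) = √(-253 + 454359*(1/183552)) = √(-253 + 151453/61184) = √(-15328099/61184) = I*√3663415661/3824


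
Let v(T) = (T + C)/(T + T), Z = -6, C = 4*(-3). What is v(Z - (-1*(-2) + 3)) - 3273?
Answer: -71983/22 ≈ -3272.0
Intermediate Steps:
C = -12
v(T) = (-12 + T)/(2*T) (v(T) = (T - 12)/(T + T) = (-12 + T)/((2*T)) = (-12 + T)*(1/(2*T)) = (-12 + T)/(2*T))
v(Z - (-1*(-2) + 3)) - 3273 = (-12 + (-6 - (-1*(-2) + 3)))/(2*(-6 - (-1*(-2) + 3))) - 3273 = (-12 + (-6 - (2 + 3)))/(2*(-6 - (2 + 3))) - 3273 = (-12 + (-6 - 1*5))/(2*(-6 - 1*5)) - 3273 = (-12 + (-6 - 5))/(2*(-6 - 5)) - 3273 = (½)*(-12 - 11)/(-11) - 3273 = (½)*(-1/11)*(-23) - 3273 = 23/22 - 3273 = -71983/22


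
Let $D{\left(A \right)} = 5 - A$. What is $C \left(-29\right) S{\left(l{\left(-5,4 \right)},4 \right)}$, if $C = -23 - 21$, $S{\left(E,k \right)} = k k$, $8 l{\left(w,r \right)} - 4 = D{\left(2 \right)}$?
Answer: $20416$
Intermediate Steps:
$l{\left(w,r \right)} = \frac{7}{8}$ ($l{\left(w,r \right)} = \frac{1}{2} + \frac{5 - 2}{8} = \frac{1}{2} + \frac{1}{8} \cdot 3 = \frac{1}{2} + \frac{3}{8} = \frac{7}{8}$)
$S{\left(E,k \right)} = k^{2}$
$C = -44$ ($C = -23 - 21 = -44$)
$C \left(-29\right) S{\left(l{\left(-5,4 \right)},4 \right)} = \left(-44\right) \left(-29\right) 4^{2} = 1276 \cdot 16 = 20416$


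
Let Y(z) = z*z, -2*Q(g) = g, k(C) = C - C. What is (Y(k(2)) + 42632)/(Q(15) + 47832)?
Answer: 85264/95649 ≈ 0.89143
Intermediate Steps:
k(C) = 0
Q(g) = -g/2
Y(z) = z²
(Y(k(2)) + 42632)/(Q(15) + 47832) = (0² + 42632)/(-½*15 + 47832) = (0 + 42632)/(-15/2 + 47832) = 42632/(95649/2) = 42632*(2/95649) = 85264/95649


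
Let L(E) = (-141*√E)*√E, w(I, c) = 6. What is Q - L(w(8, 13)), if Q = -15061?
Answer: -14215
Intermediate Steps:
L(E) = -141*E
Q - L(w(8, 13)) = -15061 - (-141)*6 = -15061 - 1*(-846) = -15061 + 846 = -14215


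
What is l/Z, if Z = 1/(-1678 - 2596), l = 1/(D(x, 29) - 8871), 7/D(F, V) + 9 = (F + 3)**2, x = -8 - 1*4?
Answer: 307728/638705 ≈ 0.48180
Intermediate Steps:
x = -12 (x = -8 - 4 = -12)
D(F, V) = 7/(-9 + (3 + F)**2) (D(F, V) = 7/(-9 + (F + 3)**2) = 7/(-9 + (3 + F)**2))
l = -72/638705 (l = 1/(7/(-12*(6 - 12)) - 8871) = 1/(7*(-1/12)/(-6) - 8871) = 1/(7*(-1/12)*(-1/6) - 8871) = 1/(7/72 - 8871) = 1/(-638705/72) = -72/638705 ≈ -0.00011273)
Z = -1/4274 (Z = 1/(-4274) = -1/4274 ≈ -0.00023397)
l/Z = -72/(638705*(-1/4274)) = -72/638705*(-4274) = 307728/638705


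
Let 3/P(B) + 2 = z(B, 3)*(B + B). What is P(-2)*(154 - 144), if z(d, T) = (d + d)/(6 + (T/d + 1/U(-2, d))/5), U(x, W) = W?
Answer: 35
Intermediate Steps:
z(d, T) = 2*d/(6 + 1/(5*d) + T/(5*d)) (z(d, T) = (d + d)/(6 + (T/d + 1/d)/5) = (2*d)/(6 + (T/d + 1/d)*(⅕)) = (2*d)/(6 + (1/d + T/d)*(⅕)) = (2*d)/(6 + (1/(5*d) + T/(5*d))) = (2*d)/(6 + 1/(5*d) + T/(5*d)) = 2*d/(6 + 1/(5*d) + T/(5*d)))
P(B) = 3/(-2 + 20*B³/(4 + 30*B)) (P(B) = 3/(-2 + (10*B²/(1 + 3 + 30*B))*(B + B)) = 3/(-2 + (10*B²/(4 + 30*B))*(2*B)) = 3/(-2 + 20*B³/(4 + 30*B)))
P(-2)*(154 - 144) = (3*(2 + 15*(-2))/(2*(-2 - 15*(-2) + 5*(-2)³)))*(154 - 144) = (3*(2 - 30)/(2*(-2 + 30 + 5*(-8))))*10 = ((3/2)*(-28)/(-2 + 30 - 40))*10 = ((3/2)*(-28)/(-12))*10 = ((3/2)*(-1/12)*(-28))*10 = (7/2)*10 = 35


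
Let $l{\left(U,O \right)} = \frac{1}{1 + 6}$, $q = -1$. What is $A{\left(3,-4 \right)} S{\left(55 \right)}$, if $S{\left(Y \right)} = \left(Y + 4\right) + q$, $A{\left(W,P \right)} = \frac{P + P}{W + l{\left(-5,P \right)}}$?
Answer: $- \frac{1624}{11} \approx -147.64$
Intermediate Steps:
$l{\left(U,O \right)} = \frac{1}{7}$
$A{\left(W,P \right)} = \frac{2 P}{\frac{1}{7} + W}$ ($A{\left(W,P \right)} = \frac{P + P}{W + \frac{1}{7}} = \frac{2 P}{\frac{1}{7} + W}$)
$S{\left(Y \right)} = 3 + Y$ ($S{\left(Y \right)} = \left(Y + 4\right) - 1 = \left(4 + Y\right) - 1 = 3 + Y$)
$A{\left(3,-4 \right)} S{\left(55 \right)} = 14 \left(-4\right) \frac{1}{1 + 7 \cdot 3} \left(3 + 55\right) = 14 \left(-4\right) \frac{1}{1 + 21} \cdot 58 = 14 \left(-4\right) \frac{1}{22} \cdot 58 = \left(- \frac{28}{11}\right) 58 = - \frac{1624}{11}$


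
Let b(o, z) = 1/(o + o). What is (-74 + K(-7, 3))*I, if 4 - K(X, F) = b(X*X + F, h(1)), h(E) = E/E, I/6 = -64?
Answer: 349488/13 ≈ 26884.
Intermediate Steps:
I = -384 (I = 6*(-64) = -384)
h(E) = 1
b(o, z) = 1/(2*o)
K(X, F) = 4 - 1/(2*(F + X**2)) (K(X, F) = 4 - 1/(2*(X*X + F)) = 4 - 1/(2*(X**2 + F)) = 4 - 1/(2*(F + X**2)))
(-74 + K(-7, 3))*I = (-74 + (-1/2 + 4*3 + 4*(-7)**2)/(3 + (-7)**2))*(-384) = (-74 + (-1/2 + 12 + 4*49)/(3 + 49))*(-384) = (-74 + (-1/2 + 12 + 196)/52)*(-384) = (-74 + (1/52)*(415/2))*(-384) = (-74 + 415/104)*(-384) = -7281/104*(-384) = 349488/13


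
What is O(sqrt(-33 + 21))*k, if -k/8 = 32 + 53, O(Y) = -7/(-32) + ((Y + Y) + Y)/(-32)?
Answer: -595/4 + 255*I*sqrt(3)/2 ≈ -148.75 + 220.84*I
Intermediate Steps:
O(Y) = 7/32 - 3*Y/32 (O(Y) = -7*(-1/32) + (2*Y + Y)*(-1/32) = 7/32 + (3*Y)*(-1/32) = 7/32 - 3*Y/32)
k = -680 (k = -8*(32 + 53) = -8*85 = -680)
O(sqrt(-33 + 21))*k = (7/32 - 3*sqrt(-33 + 21)/32)*(-680) = (7/32 - 3*I*sqrt(3)/16)*(-680) = -595/4 + 255*I*sqrt(3)/2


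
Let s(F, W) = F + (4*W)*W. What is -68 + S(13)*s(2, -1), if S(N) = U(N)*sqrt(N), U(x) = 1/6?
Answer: -68 + sqrt(13) ≈ -64.394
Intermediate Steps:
U(x) = 1/6
S(N) = sqrt(N)/6
s(F, W) = F + 4*W**2
-68 + S(13)*s(2, -1) = -68 + (sqrt(13)/6)*(2 + 4*(-1)**2) = -68 + (sqrt(13)/6)*(2 + 4*1) = -68 + (sqrt(13)/6)*(2 + 4) = -68 + (sqrt(13)/6)*6 = -68 + sqrt(13)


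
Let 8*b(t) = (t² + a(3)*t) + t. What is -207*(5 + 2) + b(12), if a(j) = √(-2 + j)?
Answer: -1428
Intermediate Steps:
b(t) = t/4 + t²/8 (b(t) = ((t² + √(-2 + 3)*t) + t)/8 = ((t² + √1*t) + t)/8 = ((t² + 1*t) + t)/8 = ((t² + t) + t)/8 = ((t + t²) + t)/8 = (t² + 2*t)/8 = t/4 + t²/8)
-207*(5 + 2) + b(12) = -207*(5 + 2) + (⅛)*12*(2 + 12) = -207*7 + (⅛)*12*14 = -69*21 + 21 = -1449 + 21 = -1428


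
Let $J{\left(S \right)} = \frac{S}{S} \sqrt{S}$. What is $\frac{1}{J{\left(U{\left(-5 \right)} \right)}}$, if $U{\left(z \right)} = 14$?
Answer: $\frac{\sqrt{14}}{14} \approx 0.26726$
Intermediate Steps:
$J{\left(S \right)} = \sqrt{S}$ ($J{\left(S \right)} = 1 \sqrt{S} = \sqrt{S}$)
$\frac{1}{J{\left(U{\left(-5 \right)} \right)}} = \frac{1}{\sqrt{14}} = \frac{\sqrt{14}}{14}$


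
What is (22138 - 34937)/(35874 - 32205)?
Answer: -12799/3669 ≈ -3.4884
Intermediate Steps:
(22138 - 34937)/(35874 - 32205) = -12799/3669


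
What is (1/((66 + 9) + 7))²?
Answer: 1/6724 ≈ 0.00014872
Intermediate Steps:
(1/((66 + 9) + 7))² = (1/(75 + 7))² = (1/82)² = 1/6724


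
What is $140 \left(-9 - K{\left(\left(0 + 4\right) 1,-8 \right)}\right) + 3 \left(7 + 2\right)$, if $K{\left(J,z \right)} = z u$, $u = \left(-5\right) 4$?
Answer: $-23633$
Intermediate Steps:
$u = -20$
$K{\left(J,z \right)} = - 20 z$ ($K{\left(J,z \right)} = z \left(-20\right) = - 20 z$)
$140 \left(-9 - K{\left(\left(0 + 4\right) 1,-8 \right)}\right) + 3 \left(7 + 2\right) = 140 \left(-9 - \left(-20\right) \left(-8\right)\right) + 3 \left(7 + 2\right) = 140 \left(-9 - 160\right) + 3 \cdot 9 = 140 \left(-9 - 160\right) + 27 = 140 \left(-169\right) + 27 = -23660 + 27 = -23633$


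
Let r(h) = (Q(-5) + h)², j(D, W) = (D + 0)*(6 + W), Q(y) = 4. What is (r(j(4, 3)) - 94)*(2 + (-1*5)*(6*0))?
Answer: 3012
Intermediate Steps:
j(D, W) = D*(6 + W)
r(h) = (4 + h)²
(r(j(4, 3)) - 94)*(2 + (-1*5)*(6*0)) = ((4 + 4*(6 + 3))² - 94)*(2 + (-1*5)*(6*0)) = ((4 + 4*9)² - 94)*(2 - 5*0) = ((4 + 36)² - 94)*(2 + 0) = (40² - 94)*2 = (1600 - 94)*2 = 1506*2 = 3012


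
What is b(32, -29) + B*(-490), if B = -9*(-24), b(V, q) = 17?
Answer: -105823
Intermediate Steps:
B = 216
b(32, -29) + B*(-490) = 17 + 216*(-490) = 17 - 105840 = -105823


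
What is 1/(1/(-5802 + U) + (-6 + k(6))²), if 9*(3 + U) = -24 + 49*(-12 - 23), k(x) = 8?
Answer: 53984/215927 ≈ 0.25001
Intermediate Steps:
U = -1766/9 (U = -3 + (-24 + 49*(-12 - 23))/9 = -3 + (-24 + 49*(-35))/9 = -3 + (-24 - 1715)/9 = -3 + (⅑)*(-1739) = -3 - 1739/9 = -1766/9 ≈ -196.22)
1/(1/(-5802 + U) + (-6 + k(6))²) = 1/(1/(-5802 - 1766/9) + (-6 + 8)²) = 1/(1/(-53984/9) + 2²) = 1/(-9/53984 + 4) = 1/(215927/53984) = 53984/215927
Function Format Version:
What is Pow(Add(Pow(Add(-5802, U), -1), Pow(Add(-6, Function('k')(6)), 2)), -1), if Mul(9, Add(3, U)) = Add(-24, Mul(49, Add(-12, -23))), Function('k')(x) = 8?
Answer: Rational(53984, 215927) ≈ 0.25001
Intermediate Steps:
U = Rational(-1766, 9) (U = Add(-3, Mul(Rational(1, 9), Add(-24, Mul(49, Add(-12, -23))))) = Add(-3, Mul(Rational(1, 9), Add(-24, Mul(49, -35)))) = Add(-3, Mul(Rational(1, 9), Add(-24, -1715))) = Add(-3, Mul(Rational(1, 9), -1739)) = Add(-3, Rational(-1739, 9)) = Rational(-1766, 9) ≈ -196.22)
Pow(Add(Pow(Add(-5802, U), -1), Pow(Add(-6, Function('k')(6)), 2)), -1) = Pow(Add(Pow(Add(-5802, Rational(-1766, 9)), -1), Pow(Add(-6, 8), 2)), -1) = Pow(Add(Pow(Rational(-53984, 9), -1), Pow(2, 2)), -1) = Pow(Add(Rational(-9, 53984), 4), -1) = Pow(Rational(215927, 53984), -1) = Rational(53984, 215927)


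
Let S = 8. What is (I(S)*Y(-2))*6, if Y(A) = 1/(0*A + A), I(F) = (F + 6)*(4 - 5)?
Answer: 42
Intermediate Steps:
I(F) = -6 - F (I(F) = (6 + F)*(-1) = -6 - F)
Y(A) = 1/A (Y(A) = 1/(0 + A) = 1/A)
(I(S)*Y(-2))*6 = ((-6 - 1*8)/(-2))*6 = ((-6 - 8)*(-1/2))*6 = -14*(-1/2)*6 = 7*6 = 42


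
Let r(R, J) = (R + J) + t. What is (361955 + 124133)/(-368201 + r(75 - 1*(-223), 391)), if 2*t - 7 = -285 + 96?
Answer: -486088/367603 ≈ -1.3223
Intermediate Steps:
t = -91 (t = 7/2 + (-285 + 96)/2 = 7/2 + (1/2)*(-189) = 7/2 - 189/2 = -91)
r(R, J) = -91 + J + R (r(R, J) = (R + J) - 91 = (J + R) - 91 = -91 + J + R)
(361955 + 124133)/(-368201 + r(75 - 1*(-223), 391)) = (361955 + 124133)/(-368201 + (-91 + 391 + (75 - 1*(-223)))) = 486088/(-368201 + (-91 + 391 + (75 + 223))) = 486088/(-368201 + (-91 + 391 + 298)) = 486088/(-368201 + 598) = 486088/(-367603) = 486088*(-1/367603) = -486088/367603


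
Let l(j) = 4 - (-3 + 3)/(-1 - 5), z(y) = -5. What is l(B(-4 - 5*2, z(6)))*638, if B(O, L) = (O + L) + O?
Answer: 2552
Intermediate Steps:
B(O, L) = L + 2*O (B(O, L) = (L + O) + O = L + 2*O)
l(j) = 4 (l(j) = 4 - 0/(-6) = 4 - 0*(-1)/6 = 4 - 1*0 = 4 + 0 = 4)
l(B(-4 - 5*2, z(6)))*638 = 4*638 = 2552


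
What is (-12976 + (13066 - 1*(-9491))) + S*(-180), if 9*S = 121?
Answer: 7161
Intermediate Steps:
S = 121/9 (S = (⅑)*121 = 121/9 ≈ 13.444)
(-12976 + (13066 - 1*(-9491))) + S*(-180) = (-12976 + (13066 - 1*(-9491))) + (121/9)*(-180) = (-12976 + (13066 + 9491)) - 2420 = (-12976 + 22557) - 2420 = 9581 - 2420 = 7161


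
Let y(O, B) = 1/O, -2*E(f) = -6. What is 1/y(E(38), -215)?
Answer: 3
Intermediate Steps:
E(f) = 3 (E(f) = -1/2*(-6) = 3)
1/y(E(38), -215) = 1/(1/3) = 3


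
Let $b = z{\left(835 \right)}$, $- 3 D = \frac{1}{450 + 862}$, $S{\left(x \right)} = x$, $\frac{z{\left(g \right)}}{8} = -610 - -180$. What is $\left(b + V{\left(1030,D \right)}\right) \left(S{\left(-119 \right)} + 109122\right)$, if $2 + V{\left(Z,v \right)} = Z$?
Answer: $-262915236$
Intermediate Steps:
$z{\left(g \right)} = -3440$ ($z{\left(g \right)} = 8 \left(-610 - -180\right) = 8 \left(-610 + 180\right) = 8 \left(-430\right) = -3440$)
$D = - \frac{1}{3936}$ ($D = - \frac{1}{3 \left(450 + 862\right)} = - \frac{1}{3 \cdot 1312} = \left(- \frac{1}{3}\right) \frac{1}{1312} = - \frac{1}{3936} \approx -0.00025406$)
$V{\left(Z,v \right)} = -2 + Z$
$b = -3440$
$\left(b + V{\left(1030,D \right)}\right) \left(S{\left(-119 \right)} + 109122\right) = \left(-3440 + \left(-2 + 1030\right)\right) \left(-119 + 109122\right) = \left(-3440 + 1028\right) 109003 = \left(-2412\right) 109003 = -262915236$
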